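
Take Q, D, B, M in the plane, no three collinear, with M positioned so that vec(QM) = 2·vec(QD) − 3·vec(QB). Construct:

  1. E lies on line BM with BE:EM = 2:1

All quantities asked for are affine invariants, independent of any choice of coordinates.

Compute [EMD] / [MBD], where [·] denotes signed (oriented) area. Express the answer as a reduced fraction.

Assign Q = (0, 0), D = (1, 0), B = (0, 1), M = (2, -3) — the answer is frame-independent, so this choice is without loss of generality.
1. E lies on line BM with BE:EM = 2:1 ⇒ E = (4/3, -5/3)
2·[EMD] = 2/3, 2·[MBD] = -2
[EMD]:[MBD] = 2/3:-2 = -1/3

[EMD]:[MBD] = -1/3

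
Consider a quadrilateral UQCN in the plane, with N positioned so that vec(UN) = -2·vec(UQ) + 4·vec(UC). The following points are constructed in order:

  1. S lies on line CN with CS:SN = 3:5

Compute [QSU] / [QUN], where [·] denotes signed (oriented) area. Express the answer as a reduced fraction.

[QSU]:[QUN] = -17/32

Set U = (0, 0), Q = (1, 0), C = (0, 1), N = (-2, 4); any affine frame gives the same invariant.
1. S lies on line CN with CS:SN = 3:5 ⇒ S = (-3/4, 17/8)
2·[QSU] = 17/8, 2·[QUN] = -4
[QSU]:[QUN] = 17/8:-4 = -17/32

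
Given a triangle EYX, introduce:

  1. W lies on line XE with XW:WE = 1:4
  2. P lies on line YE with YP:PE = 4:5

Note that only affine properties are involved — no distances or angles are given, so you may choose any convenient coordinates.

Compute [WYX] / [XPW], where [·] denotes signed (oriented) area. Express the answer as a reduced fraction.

Assign E = (0, 0), Y = (1, 0), X = (0, 1) — the answer is frame-independent, so this choice is without loss of generality.
1. W lies on line XE with XW:WE = 1:4 ⇒ W = (0, 4/5)
2. P lies on line YE with YP:PE = 4:5 ⇒ P = (5/9, 0)
2·[WYX] = 1/5, 2·[XPW] = -1/9
[WYX]:[XPW] = 1/5:-1/9 = -9/5

[WYX]:[XPW] = -9/5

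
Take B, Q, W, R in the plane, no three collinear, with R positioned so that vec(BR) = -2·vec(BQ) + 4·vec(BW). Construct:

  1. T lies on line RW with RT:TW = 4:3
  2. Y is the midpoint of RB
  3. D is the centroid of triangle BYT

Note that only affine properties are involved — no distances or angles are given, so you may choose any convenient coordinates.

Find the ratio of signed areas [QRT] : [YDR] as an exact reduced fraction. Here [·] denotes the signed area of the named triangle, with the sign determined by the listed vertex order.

[QRT]:[YDR] = 3

Choose coordinates B = (0, 0), Q = (1, 0), W = (0, 1), R = (-2, 4).
1. T lies on line RW with RT:TW = 4:3 ⇒ T = (-6/7, 16/7)
2. Y is the midpoint of RB ⇒ Y = (-1, 2)
3. D is the centroid of triangle BYT ⇒ D = (-13/21, 10/7)
2·[QRT] = 4/7, 2·[YDR] = 4/21
[QRT]:[YDR] = 4/7:4/21 = 3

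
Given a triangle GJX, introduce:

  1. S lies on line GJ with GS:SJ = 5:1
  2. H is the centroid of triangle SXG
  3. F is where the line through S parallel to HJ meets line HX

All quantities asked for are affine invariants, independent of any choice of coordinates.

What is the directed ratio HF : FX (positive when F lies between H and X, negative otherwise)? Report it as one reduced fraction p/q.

HF:FX = -1/8

Set G = (0, 0), J = (1, 0), X = (0, 1); any affine frame gives the same invariant.
1. S lies on line GJ with GS:SJ = 5:1 ⇒ S = (5/6, 0)
2. H is the centroid of triangle SXG ⇒ H = (5/18, 1/3)
3. F is where the line through S parallel to HJ meets line HX ⇒ F = (20/63, 5/21)
F = H + t·(X−H) with t = -1/7, so HF:FX = t:(1−t) = -1/7:8/7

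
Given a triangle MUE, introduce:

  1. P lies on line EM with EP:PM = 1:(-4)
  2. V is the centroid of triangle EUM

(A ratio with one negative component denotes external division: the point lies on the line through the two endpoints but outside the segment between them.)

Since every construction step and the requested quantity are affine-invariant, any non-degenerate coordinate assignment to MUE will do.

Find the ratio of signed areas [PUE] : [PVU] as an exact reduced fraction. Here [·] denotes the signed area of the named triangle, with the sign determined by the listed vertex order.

Assign M = (0, 0), U = (1, 0), E = (0, 1) — the answer is frame-independent, so this choice is without loss of generality.
1. P lies on line EM with EP:PM = 1:(-4) ⇒ P = (0, 4/3)
2. V is the centroid of triangle EUM ⇒ V = (1/3, 1/3)
2·[PUE] = -1/3, 2·[PVU] = 5/9
[PUE]:[PVU] = -1/3:5/9 = -3/5

[PUE]:[PVU] = -3/5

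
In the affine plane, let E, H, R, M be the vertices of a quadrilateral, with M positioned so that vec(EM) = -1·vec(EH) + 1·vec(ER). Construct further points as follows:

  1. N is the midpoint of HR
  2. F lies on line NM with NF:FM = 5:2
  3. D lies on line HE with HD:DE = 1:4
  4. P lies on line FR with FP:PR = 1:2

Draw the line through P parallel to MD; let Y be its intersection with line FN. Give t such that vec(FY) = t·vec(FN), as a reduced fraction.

Choose coordinates E = (0, 0), H = (1, 0), R = (0, 1), M = (-1, 1).
1. N is the midpoint of HR ⇒ N = (1/2, 1/2)
2. F lies on line NM with NF:FM = 5:2 ⇒ F = (-4/7, 6/7)
3. D lies on line HE with HD:DE = 1:4 ⇒ D = (4/5, 0)
4. P lies on line FR with FP:PR = 1:2 ⇒ P = (-8/21, 19/21)
through P parallel to MD: direction (9/5, -1); meets FN at Y = (5/42, 79/126)
Y = F + t·(N−F) with t = 29/45

t = 29/45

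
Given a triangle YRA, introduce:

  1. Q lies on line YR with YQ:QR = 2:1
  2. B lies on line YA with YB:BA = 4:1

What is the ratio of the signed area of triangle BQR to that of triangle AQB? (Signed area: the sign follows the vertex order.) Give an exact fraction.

[BQR]:[AQB] = -2

Set Y = (0, 0), R = (1, 0), A = (0, 1); any affine frame gives the same invariant.
1. Q lies on line YR with YQ:QR = 2:1 ⇒ Q = (2/3, 0)
2. B lies on line YA with YB:BA = 4:1 ⇒ B = (0, 4/5)
2·[BQR] = 4/15, 2·[AQB] = -2/15
[BQR]:[AQB] = 4/15:-2/15 = -2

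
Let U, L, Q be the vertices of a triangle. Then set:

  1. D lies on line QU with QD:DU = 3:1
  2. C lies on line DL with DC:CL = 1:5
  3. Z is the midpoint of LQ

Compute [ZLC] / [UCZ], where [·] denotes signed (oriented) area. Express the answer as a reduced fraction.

[ZLC]:[UCZ] = 15

Choose coordinates U = (0, 0), L = (1, 0), Q = (0, 1).
1. D lies on line QU with QD:DU = 3:1 ⇒ D = (0, 1/4)
2. C lies on line DL with DC:CL = 1:5 ⇒ C = (1/6, 5/24)
3. Z is the midpoint of LQ ⇒ Z = (1/2, 1/2)
2·[ZLC] = -5/16, 2·[UCZ] = -1/48
[ZLC]:[UCZ] = -5/16:-1/48 = 15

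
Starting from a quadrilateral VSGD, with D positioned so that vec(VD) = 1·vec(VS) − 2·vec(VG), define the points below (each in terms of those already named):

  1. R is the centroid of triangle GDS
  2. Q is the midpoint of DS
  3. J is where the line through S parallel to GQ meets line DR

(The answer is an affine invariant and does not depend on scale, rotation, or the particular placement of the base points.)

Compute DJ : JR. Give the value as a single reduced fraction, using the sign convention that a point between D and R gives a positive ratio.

DJ:JR = -2

Work in coordinates with V = (0, 0), S = (1, 0), G = (0, 1), D = (1, -2).
1. R is the centroid of triangle GDS ⇒ R = (2/3, -1/3)
2. Q is the midpoint of DS ⇒ Q = (1, -1)
3. J is where the line through S parallel to GQ meets line DR ⇒ J = (1/3, 4/3)
J = D + t·(R−D) with t = 2, so DJ:JR = t:(1−t) = 2:-1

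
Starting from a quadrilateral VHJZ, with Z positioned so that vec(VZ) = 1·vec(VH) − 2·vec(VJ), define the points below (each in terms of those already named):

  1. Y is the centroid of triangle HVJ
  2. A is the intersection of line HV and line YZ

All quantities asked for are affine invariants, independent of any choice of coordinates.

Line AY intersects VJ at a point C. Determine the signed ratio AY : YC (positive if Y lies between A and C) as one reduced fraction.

AY:YC = 2/7

Set V = (0, 0), H = (1, 0), J = (0, 1), Z = (1, -2); any affine frame gives the same invariant.
1. Y is the centroid of triangle HVJ ⇒ Y = (1/3, 1/3)
2. A is the intersection of line HV and line YZ ⇒ A = (3/7, 0)
line AY meets VJ at C = (0, 3/2)
Y = A + t·(C−A) with t = 2/9, so AY:YC = 2/9:7/9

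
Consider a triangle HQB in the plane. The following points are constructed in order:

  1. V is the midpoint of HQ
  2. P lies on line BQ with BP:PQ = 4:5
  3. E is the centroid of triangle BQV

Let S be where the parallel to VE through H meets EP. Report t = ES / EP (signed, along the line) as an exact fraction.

t = 9

Assign H = (0, 0), Q = (1, 0), B = (0, 1) — the answer is frame-independent, so this choice is without loss of generality.
1. V is the midpoint of HQ ⇒ V = (1/2, 0)
2. P lies on line BQ with BP:PQ = 4:5 ⇒ P = (4/9, 5/9)
3. E is the centroid of triangle BQV ⇒ E = (1/2, 1/3)
through H parallel to VE: direction (0, 1/3); meets EP at S = (0, 7/3)
S = E + t·(P−E) with t = 9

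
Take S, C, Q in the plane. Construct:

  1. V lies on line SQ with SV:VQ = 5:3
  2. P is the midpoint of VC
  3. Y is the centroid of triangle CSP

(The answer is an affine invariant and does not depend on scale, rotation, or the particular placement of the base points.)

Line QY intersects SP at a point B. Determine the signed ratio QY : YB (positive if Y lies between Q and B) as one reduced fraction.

QY:YB = -29/5

Work in coordinates with S = (0, 0), C = (1, 0), Q = (0, 1).
1. V lies on line SQ with SV:VQ = 5:3 ⇒ V = (0, 5/8)
2. P is the midpoint of VC ⇒ P = (1/2, 5/16)
3. Y is the centroid of triangle CSP ⇒ Y = (1/2, 5/48)
line QY meets SP at B = (12/29, 15/58)
Y = Q + t·(B−Q) with t = 29/24, so QY:YB = 29/24:-5/24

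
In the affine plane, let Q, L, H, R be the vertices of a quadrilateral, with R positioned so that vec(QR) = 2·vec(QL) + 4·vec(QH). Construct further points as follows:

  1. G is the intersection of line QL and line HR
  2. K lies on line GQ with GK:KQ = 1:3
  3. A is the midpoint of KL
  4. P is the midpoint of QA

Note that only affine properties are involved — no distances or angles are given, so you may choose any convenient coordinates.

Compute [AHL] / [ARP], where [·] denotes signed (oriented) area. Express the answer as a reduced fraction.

[AHL]:[ARP] = -3/2

Choose coordinates Q = (0, 0), L = (1, 0), H = (0, 1), R = (2, 4).
1. G is the intersection of line QL and line HR ⇒ G = (-2/3, 0)
2. K lies on line GQ with GK:KQ = 1:3 ⇒ K = (-1/2, 0)
3. A is the midpoint of KL ⇒ A = (1/4, 0)
4. P is the midpoint of QA ⇒ P = (1/8, 0)
2·[AHL] = -3/4, 2·[ARP] = 1/2
[AHL]:[ARP] = -3/4:1/2 = -3/2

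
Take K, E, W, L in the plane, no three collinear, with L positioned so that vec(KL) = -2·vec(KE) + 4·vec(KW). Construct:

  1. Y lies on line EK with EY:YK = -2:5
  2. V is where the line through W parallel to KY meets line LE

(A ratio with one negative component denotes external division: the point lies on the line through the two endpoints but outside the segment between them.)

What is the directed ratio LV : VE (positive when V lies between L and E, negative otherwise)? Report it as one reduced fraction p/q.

LV:VE = 3

Assign K = (0, 0), E = (1, 0), W = (0, 1), L = (-2, 4) — the answer is frame-independent, so this choice is without loss of generality.
1. Y lies on line EK with EY:YK = -2:5 ⇒ Y = (5/3, 0)
2. V is where the line through W parallel to KY meets line LE ⇒ V = (1/4, 1)
V = L + t·(E−L) with t = 3/4, so LV:VE = t:(1−t) = 3/4:1/4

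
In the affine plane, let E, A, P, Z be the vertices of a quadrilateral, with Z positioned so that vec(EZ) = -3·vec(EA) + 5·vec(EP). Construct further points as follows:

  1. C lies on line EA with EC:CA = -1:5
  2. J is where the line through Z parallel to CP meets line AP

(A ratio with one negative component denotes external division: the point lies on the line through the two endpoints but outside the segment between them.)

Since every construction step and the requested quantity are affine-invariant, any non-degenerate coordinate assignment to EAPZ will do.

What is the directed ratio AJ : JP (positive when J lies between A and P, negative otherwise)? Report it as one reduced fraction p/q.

Assign E = (0, 0), A = (1, 0), P = (0, 1), Z = (-3, 5) — the answer is frame-independent, so this choice is without loss of generality.
1. C lies on line EA with EC:CA = -1:5 ⇒ C = (-1/4, 0)
2. J is where the line through Z parallel to CP meets line AP ⇒ J = (-16/5, 21/5)
J = A + t·(P−A) with t = 21/5, so AJ:JP = t:(1−t) = 21/5:-16/5

AJ:JP = -21/16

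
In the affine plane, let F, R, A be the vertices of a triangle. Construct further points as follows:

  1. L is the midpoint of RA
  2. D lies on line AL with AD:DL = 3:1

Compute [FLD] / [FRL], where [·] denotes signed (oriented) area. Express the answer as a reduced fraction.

[FLD]:[FRL] = 1/4

Assign F = (0, 0), R = (1, 0), A = (0, 1) — the answer is frame-independent, so this choice is without loss of generality.
1. L is the midpoint of RA ⇒ L = (1/2, 1/2)
2. D lies on line AL with AD:DL = 3:1 ⇒ D = (3/8, 5/8)
2·[FLD] = 1/8, 2·[FRL] = 1/2
[FLD]:[FRL] = 1/8:1/2 = 1/4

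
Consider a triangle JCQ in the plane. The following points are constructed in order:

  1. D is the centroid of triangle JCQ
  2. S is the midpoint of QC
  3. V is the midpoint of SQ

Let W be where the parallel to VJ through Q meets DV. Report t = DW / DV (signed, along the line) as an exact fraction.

t = 5/2

Set J = (0, 0), C = (1, 0), Q = (0, 1); any affine frame gives the same invariant.
1. D is the centroid of triangle JCQ ⇒ D = (1/3, 1/3)
2. S is the midpoint of QC ⇒ S = (1/2, 1/2)
3. V is the midpoint of SQ ⇒ V = (1/4, 3/4)
through Q parallel to VJ: direction (-1/4, -3/4); meets DV at W = (1/8, 11/8)
W = D + t·(V−D) with t = 5/2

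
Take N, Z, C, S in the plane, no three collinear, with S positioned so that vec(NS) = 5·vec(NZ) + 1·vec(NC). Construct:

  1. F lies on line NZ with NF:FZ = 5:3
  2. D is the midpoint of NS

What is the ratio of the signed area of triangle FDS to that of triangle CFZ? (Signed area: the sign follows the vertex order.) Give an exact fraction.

[FDS]:[CFZ] = -5/6

Assign N = (0, 0), Z = (1, 0), C = (0, 1), S = (5, 1) — the answer is frame-independent, so this choice is without loss of generality.
1. F lies on line NZ with NF:FZ = 5:3 ⇒ F = (5/8, 0)
2. D is the midpoint of NS ⇒ D = (5/2, 1/2)
2·[FDS] = -5/16, 2·[CFZ] = 3/8
[FDS]:[CFZ] = -5/16:3/8 = -5/6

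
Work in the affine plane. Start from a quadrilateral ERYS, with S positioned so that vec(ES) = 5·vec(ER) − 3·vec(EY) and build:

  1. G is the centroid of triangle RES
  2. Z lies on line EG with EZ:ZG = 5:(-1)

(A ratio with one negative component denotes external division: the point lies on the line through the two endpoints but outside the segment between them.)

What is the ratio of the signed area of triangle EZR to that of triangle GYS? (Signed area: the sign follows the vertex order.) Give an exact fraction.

[EZR]:[GYS] = -5/8

Choose coordinates E = (0, 0), R = (1, 0), Y = (0, 1), S = (5, -3).
1. G is the centroid of triangle RES ⇒ G = (2, -1)
2. Z lies on line EG with EZ:ZG = 5:(-1) ⇒ Z = (5/2, -5/4)
2·[EZR] = 5/4, 2·[GYS] = -2
[EZR]:[GYS] = 5/4:-2 = -5/8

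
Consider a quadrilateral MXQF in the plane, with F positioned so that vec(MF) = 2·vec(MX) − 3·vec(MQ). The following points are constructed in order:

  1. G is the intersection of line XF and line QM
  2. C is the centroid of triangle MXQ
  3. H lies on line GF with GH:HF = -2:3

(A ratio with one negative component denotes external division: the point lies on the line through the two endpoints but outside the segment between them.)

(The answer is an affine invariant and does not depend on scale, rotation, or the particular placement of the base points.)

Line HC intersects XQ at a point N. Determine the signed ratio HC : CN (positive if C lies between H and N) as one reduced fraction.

Assign M = (0, 0), X = (1, 0), Q = (0, 1), F = (2, -3) — the answer is frame-independent, so this choice is without loss of generality.
1. G is the intersection of line XF and line QM ⇒ G = (0, 3)
2. C is the centroid of triangle MXQ ⇒ C = (1/3, 1/3)
3. H lies on line GF with GH:HF = -2:3 ⇒ H = (-4, 15)
line HC meets XQ at N = (6/31, 25/31)
C = H + t·(N−H) with t = 31/30, so HC:CN = 31/30:-1/30

HC:CN = -31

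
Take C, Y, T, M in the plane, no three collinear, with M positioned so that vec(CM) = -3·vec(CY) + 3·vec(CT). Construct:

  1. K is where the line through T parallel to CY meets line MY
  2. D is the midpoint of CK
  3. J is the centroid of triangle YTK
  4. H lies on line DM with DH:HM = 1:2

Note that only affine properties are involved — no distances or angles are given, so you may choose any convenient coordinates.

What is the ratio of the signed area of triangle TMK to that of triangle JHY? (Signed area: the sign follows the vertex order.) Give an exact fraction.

[TMK]:[JHY] = 9/5

Assign C = (0, 0), Y = (1, 0), T = (0, 1), M = (-3, 3) — the answer is frame-independent, so this choice is without loss of generality.
1. K is where the line through T parallel to CY meets line MY ⇒ K = (-1/3, 1)
2. D is the midpoint of CK ⇒ D = (-1/6, 1/2)
3. J is the centroid of triangle YTK ⇒ J = (2/9, 2/3)
4. H lies on line DM with DH:HM = 1:2 ⇒ H = (-10/9, 4/3)
2·[TMK] = 2/3, 2·[JHY] = 10/27
[TMK]:[JHY] = 2/3:10/27 = 9/5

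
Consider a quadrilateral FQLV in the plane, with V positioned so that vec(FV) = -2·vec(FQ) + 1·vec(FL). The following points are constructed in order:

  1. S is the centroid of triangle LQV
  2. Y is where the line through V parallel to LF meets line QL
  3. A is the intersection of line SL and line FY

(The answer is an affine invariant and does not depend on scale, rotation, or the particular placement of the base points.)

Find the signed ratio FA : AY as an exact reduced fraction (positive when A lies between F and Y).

Choose coordinates F = (0, 0), Q = (1, 0), L = (0, 1), V = (-2, 1).
1. S is the centroid of triangle LQV ⇒ S = (-1/3, 2/3)
2. Y is where the line through V parallel to LF meets line QL ⇒ Y = (-2, 3)
3. A is the intersection of line SL and line FY ⇒ A = (-2/5, 3/5)
A = F + t·(Y−F) with t = 1/5, so FA:AY = t:(1−t) = 1/5:4/5

FA:AY = 1/4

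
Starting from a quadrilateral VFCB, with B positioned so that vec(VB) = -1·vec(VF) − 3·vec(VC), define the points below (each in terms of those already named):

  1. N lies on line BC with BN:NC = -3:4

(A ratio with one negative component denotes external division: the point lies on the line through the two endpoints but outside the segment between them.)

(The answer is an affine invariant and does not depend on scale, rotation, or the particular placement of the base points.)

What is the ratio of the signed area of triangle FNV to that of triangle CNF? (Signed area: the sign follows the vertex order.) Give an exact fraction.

[FNV]:[CNF] = -3/4

Work in coordinates with V = (0, 0), F = (1, 0), C = (0, 1), B = (-1, -3).
1. N lies on line BC with BN:NC = -3:4 ⇒ N = (-4, -15)
2·[FNV] = -15, 2·[CNF] = 20
[FNV]:[CNF] = -15:20 = -3/4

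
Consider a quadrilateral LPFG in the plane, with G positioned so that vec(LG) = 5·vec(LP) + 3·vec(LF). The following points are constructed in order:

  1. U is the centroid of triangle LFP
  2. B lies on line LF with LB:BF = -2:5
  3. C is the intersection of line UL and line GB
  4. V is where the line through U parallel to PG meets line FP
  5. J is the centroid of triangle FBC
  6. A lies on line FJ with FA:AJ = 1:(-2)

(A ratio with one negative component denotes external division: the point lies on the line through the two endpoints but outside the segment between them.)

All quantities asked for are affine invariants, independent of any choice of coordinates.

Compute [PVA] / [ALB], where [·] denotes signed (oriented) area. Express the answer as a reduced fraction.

Set L = (0, 0), P = (1, 0), F = (0, 1), G = (5, 3); any affine frame gives the same invariant.
1. U is the centroid of triangle LFP ⇒ U = (1/3, 1/3)
2. B lies on line LF with LB:BF = -2:5 ⇒ B = (0, -2/3)
3. C is the intersection of line UL and line GB ⇒ C = (-5/2, -5/2)
4. V is where the line through U parallel to PG meets line FP ⇒ V = (11/21, 10/21)
5. J is the centroid of triangle FBC ⇒ J = (-5/6, -13/18)
6. A lies on line FJ with FA:AJ = 1:(-2) ⇒ A = (5/6, 49/18)
2·[PVA] = -230/189, 2·[ALB] = 5/9
[PVA]:[ALB] = -230/189:5/9 = -46/21

[PVA]:[ALB] = -46/21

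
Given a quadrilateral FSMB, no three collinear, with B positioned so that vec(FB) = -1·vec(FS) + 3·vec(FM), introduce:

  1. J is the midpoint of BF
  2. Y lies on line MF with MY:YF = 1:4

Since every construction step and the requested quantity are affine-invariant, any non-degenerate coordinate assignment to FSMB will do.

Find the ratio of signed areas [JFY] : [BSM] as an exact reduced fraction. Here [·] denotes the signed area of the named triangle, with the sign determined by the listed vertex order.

[JFY]:[BSM] = -2/5

Choose coordinates F = (0, 0), S = (1, 0), M = (0, 1), B = (-1, 3).
1. J is the midpoint of BF ⇒ J = (-1/2, 3/2)
2. Y lies on line MF with MY:YF = 1:4 ⇒ Y = (0, 4/5)
2·[JFY] = 2/5, 2·[BSM] = -1
[JFY]:[BSM] = 2/5:-1 = -2/5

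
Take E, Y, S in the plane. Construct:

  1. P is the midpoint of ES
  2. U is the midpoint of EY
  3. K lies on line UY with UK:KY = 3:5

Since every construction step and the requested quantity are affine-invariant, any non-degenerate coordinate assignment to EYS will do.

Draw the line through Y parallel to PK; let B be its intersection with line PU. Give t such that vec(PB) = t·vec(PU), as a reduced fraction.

t = -5/3

Set E = (0, 0), Y = (1, 0), S = (0, 1); any affine frame gives the same invariant.
1. P is the midpoint of ES ⇒ P = (0, 1/2)
2. U is the midpoint of EY ⇒ U = (1/2, 0)
3. K lies on line UY with UK:KY = 3:5 ⇒ K = (11/16, 0)
through Y parallel to PK: direction (11/16, -1/2); meets PU at B = (-5/6, 4/3)
B = P + t·(U−P) with t = -5/3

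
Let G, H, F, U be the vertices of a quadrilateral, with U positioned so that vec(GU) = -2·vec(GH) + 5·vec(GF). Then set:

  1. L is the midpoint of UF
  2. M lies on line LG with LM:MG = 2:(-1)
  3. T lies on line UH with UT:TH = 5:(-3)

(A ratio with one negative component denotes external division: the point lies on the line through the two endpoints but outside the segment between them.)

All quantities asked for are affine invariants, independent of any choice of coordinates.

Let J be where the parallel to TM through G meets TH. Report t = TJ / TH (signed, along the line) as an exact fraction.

Assign G = (0, 0), H = (1, 0), F = (0, 1), U = (-2, 5) — the answer is frame-independent, so this choice is without loss of generality.
1. L is the midpoint of UF ⇒ L = (-1, 3)
2. M lies on line LG with LM:MG = 2:(-1) ⇒ M = (1, -3)
3. T lies on line UH with UT:TH = 5:(-3) ⇒ T = (11/2, -15/2)
through G parallel to TM: direction (-9/2, 9/2); meets TH at J = (5/2, -5/2)
J = T + t·(H−T) with t = 2/3

t = 2/3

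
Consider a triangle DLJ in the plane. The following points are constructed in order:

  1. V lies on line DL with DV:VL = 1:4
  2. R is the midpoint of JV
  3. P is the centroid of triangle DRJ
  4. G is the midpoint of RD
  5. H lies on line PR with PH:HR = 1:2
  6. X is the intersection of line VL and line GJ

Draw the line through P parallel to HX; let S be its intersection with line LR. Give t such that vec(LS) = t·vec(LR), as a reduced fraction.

Assign D = (0, 0), L = (1, 0), J = (0, 1) — the answer is frame-independent, so this choice is without loss of generality.
1. V lies on line DL with DV:VL = 1:4 ⇒ V = (1/5, 0)
2. R is the midpoint of JV ⇒ R = (1/10, 1/2)
3. P is the centroid of triangle DRJ ⇒ P = (1/30, 1/2)
4. G is the midpoint of RD ⇒ G = (1/20, 1/4)
5. H lies on line PR with PH:HR = 1:2 ⇒ H = (1/18, 1/2)
6. X is the intersection of line VL and line GJ ⇒ X = (1/15, 0)
through P parallel to HX: direction (1/90, -1/2); meets LR at S = (13/400, 43/80)
S = L + t·(R−L) with t = 43/40

t = 43/40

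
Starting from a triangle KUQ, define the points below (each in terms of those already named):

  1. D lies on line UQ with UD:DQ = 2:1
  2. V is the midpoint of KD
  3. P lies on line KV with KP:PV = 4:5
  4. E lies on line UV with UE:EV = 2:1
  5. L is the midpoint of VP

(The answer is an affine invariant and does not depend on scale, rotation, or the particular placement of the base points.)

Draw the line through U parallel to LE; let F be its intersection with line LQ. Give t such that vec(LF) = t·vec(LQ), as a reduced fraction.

t = -20/79

Choose coordinates K = (0, 0), U = (1, 0), Q = (0, 1).
1. D lies on line UQ with UD:DQ = 2:1 ⇒ D = (1/3, 2/3)
2. V is the midpoint of KD ⇒ V = (1/6, 1/3)
3. P lies on line KV with KP:PV = 4:5 ⇒ P = (2/27, 4/27)
4. E lies on line UV with UE:EV = 2:1 ⇒ E = (4/9, 2/9)
5. L is the midpoint of VP ⇒ L = (13/108, 13/54)
through U parallel to LE: direction (35/108, -1/54); meets LQ at F = (143/948, 23/474)
F = L + t·(Q−L) with t = -20/79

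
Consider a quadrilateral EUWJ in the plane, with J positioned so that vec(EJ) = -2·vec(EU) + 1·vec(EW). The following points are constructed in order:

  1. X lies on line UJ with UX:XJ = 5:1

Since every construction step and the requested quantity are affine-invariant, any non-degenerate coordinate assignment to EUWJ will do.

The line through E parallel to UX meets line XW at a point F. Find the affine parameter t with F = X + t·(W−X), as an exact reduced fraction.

t = -1/2

Assign E = (0, 0), U = (1, 0), W = (0, 1), J = (-2, 1) — the answer is frame-independent, so this choice is without loss of generality.
1. X lies on line UJ with UX:XJ = 5:1 ⇒ X = (-3/2, 5/6)
through E parallel to UX: direction (-5/2, 5/6); meets XW at F = (-9/4, 3/4)
F = X + t·(W−X) with t = -1/2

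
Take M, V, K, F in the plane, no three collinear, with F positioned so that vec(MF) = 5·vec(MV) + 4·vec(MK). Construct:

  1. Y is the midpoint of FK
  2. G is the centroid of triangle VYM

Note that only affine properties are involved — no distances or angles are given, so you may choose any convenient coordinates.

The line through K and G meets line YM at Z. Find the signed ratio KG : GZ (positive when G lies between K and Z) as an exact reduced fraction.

KG:GZ = -4

Work in coordinates with M = (0, 0), V = (1, 0), K = (0, 1), F = (5, 4).
1. Y is the midpoint of FK ⇒ Y = (5/2, 5/2)
2. G is the centroid of triangle VYM ⇒ G = (7/6, 5/6)
line KG meets YM at Z = (7/8, 7/8)
G = K + t·(Z−K) with t = 4/3, so KG:GZ = 4/3:-1/3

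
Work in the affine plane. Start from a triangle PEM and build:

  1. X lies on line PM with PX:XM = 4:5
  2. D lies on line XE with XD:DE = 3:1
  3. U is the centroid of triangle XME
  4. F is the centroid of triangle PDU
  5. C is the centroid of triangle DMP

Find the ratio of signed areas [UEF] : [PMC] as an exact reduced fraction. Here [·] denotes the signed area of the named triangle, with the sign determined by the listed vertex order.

Choose coordinates P = (0, 0), E = (1, 0), M = (0, 1).
1. X lies on line PM with PX:XM = 4:5 ⇒ X = (0, 4/9)
2. D lies on line XE with XD:DE = 3:1 ⇒ D = (3/4, 1/9)
3. U is the centroid of triangle XME ⇒ U = (1/3, 13/27)
4. F is the centroid of triangle PDU ⇒ F = (13/36, 16/81)
5. C is the centroid of triangle DMP ⇒ C = (1/4, 10/27)
2·[UEF] = -19/108, 2·[PMC] = -1/4
[UEF]:[PMC] = -19/108:-1/4 = 19/27

[UEF]:[PMC] = 19/27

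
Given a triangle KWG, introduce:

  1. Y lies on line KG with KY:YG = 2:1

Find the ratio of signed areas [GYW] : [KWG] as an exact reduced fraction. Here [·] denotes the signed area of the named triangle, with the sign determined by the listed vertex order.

Choose coordinates K = (0, 0), W = (1, 0), G = (0, 1).
1. Y lies on line KG with KY:YG = 2:1 ⇒ Y = (0, 2/3)
2·[GYW] = 1/3, 2·[KWG] = 1
[GYW]:[KWG] = 1/3:1 = 1/3

[GYW]:[KWG] = 1/3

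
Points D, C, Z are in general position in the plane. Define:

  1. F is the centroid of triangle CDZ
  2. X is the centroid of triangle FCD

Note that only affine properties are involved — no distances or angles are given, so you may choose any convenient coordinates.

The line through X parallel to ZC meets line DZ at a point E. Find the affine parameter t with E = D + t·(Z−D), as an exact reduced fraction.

Set D = (0, 0), C = (1, 0), Z = (0, 1); any affine frame gives the same invariant.
1. F is the centroid of triangle CDZ ⇒ F = (1/3, 1/3)
2. X is the centroid of triangle FCD ⇒ X = (4/9, 1/9)
through X parallel to ZC: direction (1, -1); meets DZ at E = (0, 5/9)
E = D + t·(Z−D) with t = 5/9

t = 5/9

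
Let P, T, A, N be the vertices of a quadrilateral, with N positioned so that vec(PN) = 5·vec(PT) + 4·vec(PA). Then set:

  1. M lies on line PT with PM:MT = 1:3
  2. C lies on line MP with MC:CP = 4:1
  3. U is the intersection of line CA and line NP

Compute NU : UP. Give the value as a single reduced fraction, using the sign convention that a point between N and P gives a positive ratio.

Work in coordinates with P = (0, 0), T = (1, 0), A = (0, 1), N = (5, 4).
1. M lies on line PT with PM:MT = 1:3 ⇒ M = (1/4, 0)
2. C lies on line MP with MC:CP = 4:1 ⇒ C = (1/20, 0)
3. U is the intersection of line CA and line NP ⇒ U = (5/104, 1/26)
U = N + t·(P−N) with t = 103/104, so NU:UP = t:(1−t) = 103/104:1/104

NU:UP = 103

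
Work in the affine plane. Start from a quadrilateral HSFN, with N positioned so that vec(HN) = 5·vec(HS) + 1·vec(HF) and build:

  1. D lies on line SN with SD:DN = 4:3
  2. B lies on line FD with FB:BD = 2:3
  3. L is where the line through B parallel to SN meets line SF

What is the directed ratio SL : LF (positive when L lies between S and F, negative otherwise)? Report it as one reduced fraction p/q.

Set H = (0, 0), S = (1, 0), F = (0, 1), N = (5, 1); any affine frame gives the same invariant.
1. D lies on line SN with SD:DN = 4:3 ⇒ D = (23/7, 4/7)
2. B lies on line FD with FB:BD = 2:3 ⇒ B = (46/35, 29/35)
3. L is where the line through B parallel to SN meets line SF ⇒ L = (2/5, 3/5)
L = S + t·(F−S) with t = 3/5, so SL:LF = t:(1−t) = 3/5:2/5

SL:LF = 3/2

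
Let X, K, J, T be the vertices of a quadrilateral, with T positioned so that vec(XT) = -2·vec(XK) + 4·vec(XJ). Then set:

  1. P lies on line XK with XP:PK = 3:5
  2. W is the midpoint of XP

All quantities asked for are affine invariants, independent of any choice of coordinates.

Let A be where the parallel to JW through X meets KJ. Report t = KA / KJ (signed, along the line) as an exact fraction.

Assign X = (0, 0), K = (1, 0), J = (0, 1), T = (-2, 4) — the answer is frame-independent, so this choice is without loss of generality.
1. P lies on line XK with XP:PK = 3:5 ⇒ P = (3/8, 0)
2. W is the midpoint of XP ⇒ W = (3/16, 0)
through X parallel to JW: direction (3/16, -1); meets KJ at A = (-3/13, 16/13)
A = K + t·(J−K) with t = 16/13

t = 16/13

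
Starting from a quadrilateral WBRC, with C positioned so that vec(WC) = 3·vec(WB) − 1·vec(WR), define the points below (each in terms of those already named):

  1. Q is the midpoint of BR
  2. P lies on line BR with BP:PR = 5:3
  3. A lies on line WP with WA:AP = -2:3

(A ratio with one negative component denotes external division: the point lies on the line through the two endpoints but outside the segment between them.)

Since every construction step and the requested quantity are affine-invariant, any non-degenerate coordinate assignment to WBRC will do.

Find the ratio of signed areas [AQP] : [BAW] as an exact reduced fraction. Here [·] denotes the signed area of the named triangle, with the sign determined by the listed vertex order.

Assign W = (0, 0), B = (1, 0), R = (0, 1), C = (3, -1) — the answer is frame-independent, so this choice is without loss of generality.
1. Q is the midpoint of BR ⇒ Q = (1/2, 1/2)
2. P lies on line BR with BP:PR = 5:3 ⇒ P = (3/8, 5/8)
3. A lies on line WP with WA:AP = -2:3 ⇒ A = (-3/4, -5/4)
2·[AQP] = 3/8, 2·[BAW] = -5/4
[AQP]:[BAW] = 3/8:-5/4 = -3/10

[AQP]:[BAW] = -3/10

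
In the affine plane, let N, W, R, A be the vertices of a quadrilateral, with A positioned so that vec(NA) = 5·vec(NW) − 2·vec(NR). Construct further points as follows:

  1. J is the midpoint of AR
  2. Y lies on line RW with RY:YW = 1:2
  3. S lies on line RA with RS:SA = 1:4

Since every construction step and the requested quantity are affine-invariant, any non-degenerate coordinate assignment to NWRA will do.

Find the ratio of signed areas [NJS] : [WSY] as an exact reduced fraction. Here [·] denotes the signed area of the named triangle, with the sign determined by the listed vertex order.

Choose coordinates N = (0, 0), W = (1, 0), R = (0, 1), A = (5, -2).
1. J is the midpoint of AR ⇒ J = (5/2, -1/2)
2. Y lies on line RW with RY:YW = 1:2 ⇒ Y = (1/3, 2/3)
3. S lies on line RA with RS:SA = 1:4 ⇒ S = (1, 2/5)
2·[NJS] = 3/2, 2·[WSY] = 4/15
[NJS]:[WSY] = 3/2:4/15 = 45/8

[NJS]:[WSY] = 45/8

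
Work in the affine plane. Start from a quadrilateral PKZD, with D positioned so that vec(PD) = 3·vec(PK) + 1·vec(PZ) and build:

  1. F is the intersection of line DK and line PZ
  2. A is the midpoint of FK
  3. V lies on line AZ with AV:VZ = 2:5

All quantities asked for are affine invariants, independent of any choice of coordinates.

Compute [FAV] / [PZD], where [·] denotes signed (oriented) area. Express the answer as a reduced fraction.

Assign P = (0, 0), K = (1, 0), Z = (0, 1), D = (3, 1) — the answer is frame-independent, so this choice is without loss of generality.
1. F is the intersection of line DK and line PZ ⇒ F = (0, -1/2)
2. A is the midpoint of FK ⇒ A = (1/2, -1/4)
3. V lies on line AZ with AV:VZ = 2:5 ⇒ V = (5/14, 3/28)
2·[FAV] = 3/14, 2·[PZD] = -3
[FAV]:[PZD] = 3/14:-3 = -1/14

[FAV]:[PZD] = -1/14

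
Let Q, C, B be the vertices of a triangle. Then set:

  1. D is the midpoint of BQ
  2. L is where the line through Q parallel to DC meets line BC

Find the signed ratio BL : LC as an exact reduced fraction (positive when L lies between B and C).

Assign Q = (0, 0), C = (1, 0), B = (0, 1) — the answer is frame-independent, so this choice is without loss of generality.
1. D is the midpoint of BQ ⇒ D = (0, 1/2)
2. L is where the line through Q parallel to DC meets line BC ⇒ L = (2, -1)
L = B + t·(C−B) with t = 2, so BL:LC = t:(1−t) = 2:-1

BL:LC = -2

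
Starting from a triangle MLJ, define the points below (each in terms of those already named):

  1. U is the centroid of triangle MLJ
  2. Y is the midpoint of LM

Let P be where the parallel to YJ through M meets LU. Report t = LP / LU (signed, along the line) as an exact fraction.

t = 2

Choose coordinates M = (0, 0), L = (1, 0), J = (0, 1).
1. U is the centroid of triangle MLJ ⇒ U = (1/3, 1/3)
2. Y is the midpoint of LM ⇒ Y = (1/2, 0)
through M parallel to YJ: direction (-1/2, 1); meets LU at P = (-1/3, 2/3)
P = L + t·(U−L) with t = 2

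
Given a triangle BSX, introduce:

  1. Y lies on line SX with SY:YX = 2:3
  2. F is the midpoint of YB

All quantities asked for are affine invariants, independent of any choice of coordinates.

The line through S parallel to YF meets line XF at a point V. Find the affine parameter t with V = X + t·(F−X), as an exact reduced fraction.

Set B = (0, 0), S = (1, 0), X = (0, 1); any affine frame gives the same invariant.
1. Y lies on line SX with SY:YX = 2:3 ⇒ Y = (3/5, 2/5)
2. F is the midpoint of YB ⇒ F = (3/10, 1/5)
through S parallel to YF: direction (-3/10, -1/5); meets XF at V = (1/2, -1/3)
V = X + t·(F−X) with t = 5/3

t = 5/3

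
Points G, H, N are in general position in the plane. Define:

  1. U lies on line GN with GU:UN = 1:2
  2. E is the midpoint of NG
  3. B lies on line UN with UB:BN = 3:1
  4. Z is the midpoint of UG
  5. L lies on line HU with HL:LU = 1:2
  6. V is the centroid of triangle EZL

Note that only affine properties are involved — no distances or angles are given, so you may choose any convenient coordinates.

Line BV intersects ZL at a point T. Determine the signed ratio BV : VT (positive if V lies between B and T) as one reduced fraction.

BV:VT = 5

Work in coordinates with G = (0, 0), H = (1, 0), N = (0, 1).
1. U lies on line GN with GU:UN = 1:2 ⇒ U = (0, 1/3)
2. E is the midpoint of NG ⇒ E = (0, 1/2)
3. B lies on line UN with UB:BN = 3:1 ⇒ B = (0, 5/6)
4. Z is the midpoint of UG ⇒ Z = (0, 1/6)
5. L lies on line HU with HL:LU = 1:2 ⇒ L = (2/3, 1/9)
6. V is the centroid of triangle EZL ⇒ V = (2/9, 7/27)
line BV meets ZL at T = (4/15, 13/90)
V = B + t·(T−B) with t = 5/6, so BV:VT = 5/6:1/6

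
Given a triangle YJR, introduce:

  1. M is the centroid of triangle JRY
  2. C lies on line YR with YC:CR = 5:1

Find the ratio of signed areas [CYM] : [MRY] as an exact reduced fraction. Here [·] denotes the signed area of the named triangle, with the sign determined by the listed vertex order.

Set Y = (0, 0), J = (1, 0), R = (0, 1); any affine frame gives the same invariant.
1. M is the centroid of triangle JRY ⇒ M = (1/3, 1/3)
2. C lies on line YR with YC:CR = 5:1 ⇒ C = (0, 5/6)
2·[CYM] = 5/18, 2·[MRY] = 1/3
[CYM]:[MRY] = 5/18:1/3 = 5/6

[CYM]:[MRY] = 5/6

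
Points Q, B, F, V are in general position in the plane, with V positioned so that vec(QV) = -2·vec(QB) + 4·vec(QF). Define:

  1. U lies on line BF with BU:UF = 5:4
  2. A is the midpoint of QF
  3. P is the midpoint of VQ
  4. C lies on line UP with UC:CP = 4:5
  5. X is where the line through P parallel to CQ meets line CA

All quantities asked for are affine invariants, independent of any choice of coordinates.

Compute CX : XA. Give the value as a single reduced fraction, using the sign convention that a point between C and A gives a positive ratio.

Choose coordinates Q = (0, 0), B = (1, 0), F = (0, 1), V = (-2, 4).
1. U lies on line BF with BU:UF = 5:4 ⇒ U = (4/9, 5/9)
2. A is the midpoint of QF ⇒ A = (0, 1/2)
3. P is the midpoint of VQ ⇒ P = (-1, 2)
4. C lies on line UP with UC:CP = 4:5 ⇒ C = (-16/81, 97/81)
5. X is where the line through P parallel to CQ meets line CA ⇒ X = (-146/81, 8897/1296)
X = C + t·(A−C) with t = -65/8, so CX:XA = t:(1−t) = -65/8:73/8

CX:XA = -65/73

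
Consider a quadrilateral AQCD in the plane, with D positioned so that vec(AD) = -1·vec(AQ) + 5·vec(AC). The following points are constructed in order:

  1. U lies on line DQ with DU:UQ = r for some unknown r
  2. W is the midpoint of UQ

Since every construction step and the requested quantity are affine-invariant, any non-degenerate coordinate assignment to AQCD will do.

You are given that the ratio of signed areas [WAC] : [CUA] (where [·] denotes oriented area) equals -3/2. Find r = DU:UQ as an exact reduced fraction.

Set A = (0, 0), Q = (1, 0), C = (0, 1), D = (-1, 5); any affine frame gives the same invariant.
1. With DU:UQ = r, write λ = r/(r+1) so U = D + λ·(Q−D); U is affine-linear in λ
2. W is the midpoint of UQ ⇒ W is an affine combination of earlier points and hence also affine-linear in λ
Every point depending on U is an affine combination of U and λ-independent points, so each such coordinate is linear in λ; the λ² term in each signed area is a multiple of (Q−D)×(Q−D) = 0, so 2·[WAC] and 2·[CUA] are each linear in λ. Evaluating at λ=0 and λ=1:
  2·[WAC] = −λ,   2·[CUA] = -2·λ + 1
So [WAC]:[CUA] = (−λ) / (-2·λ + 1). Setting this equal to -3/2:
  −λ = -3/2·(-2·λ + 1)  ⇒  λ = 3/8
Then r = λ/(1−λ) = (3/8)/(5/8) = 3/5. Check: with r = 3/5, U = (-1/4, 25/8) and [WAC]:[CUA] = -3/2 as required.

r = 3/5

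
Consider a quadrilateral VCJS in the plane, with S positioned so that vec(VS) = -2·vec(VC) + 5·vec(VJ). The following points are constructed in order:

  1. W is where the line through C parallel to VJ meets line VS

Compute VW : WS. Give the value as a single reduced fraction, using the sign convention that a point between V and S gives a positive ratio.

Assign V = (0, 0), C = (1, 0), J = (0, 1), S = (-2, 5) — the answer is frame-independent, so this choice is without loss of generality.
1. W is where the line through C parallel to VJ meets line VS ⇒ W = (1, -5/2)
W = V + t·(S−V) with t = -1/2, so VW:WS = t:(1−t) = -1/2:3/2

VW:WS = -1/3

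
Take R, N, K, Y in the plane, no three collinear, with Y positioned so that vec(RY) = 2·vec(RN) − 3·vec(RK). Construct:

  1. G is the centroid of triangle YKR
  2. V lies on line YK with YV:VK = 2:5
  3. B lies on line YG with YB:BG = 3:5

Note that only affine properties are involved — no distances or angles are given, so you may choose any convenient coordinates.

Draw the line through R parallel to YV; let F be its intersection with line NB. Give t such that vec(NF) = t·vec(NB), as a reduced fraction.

t = 16/9

Set R = (0, 0), N = (1, 0), K = (0, 1), Y = (2, -3); any affine frame gives the same invariant.
1. G is the centroid of triangle YKR ⇒ G = (2/3, -2/3)
2. V lies on line YK with YV:VK = 2:5 ⇒ V = (10/7, -13/7)
3. B lies on line YG with YB:BG = 3:5 ⇒ B = (3/2, -17/8)
through R parallel to YV: direction (-4/7, 8/7); meets NB at F = (17/9, -34/9)
F = N + t·(B−N) with t = 16/9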